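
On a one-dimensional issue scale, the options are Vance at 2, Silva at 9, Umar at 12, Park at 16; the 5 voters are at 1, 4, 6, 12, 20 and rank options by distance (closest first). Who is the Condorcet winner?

Silva

With single-peaked preferences on a line, the Condorcet winner is the candidate closest to the median voter.
The median voter (position 6) is closest to Silva at 9.
Check: Silva vs Park — voters closer to Silva: 4 of 5.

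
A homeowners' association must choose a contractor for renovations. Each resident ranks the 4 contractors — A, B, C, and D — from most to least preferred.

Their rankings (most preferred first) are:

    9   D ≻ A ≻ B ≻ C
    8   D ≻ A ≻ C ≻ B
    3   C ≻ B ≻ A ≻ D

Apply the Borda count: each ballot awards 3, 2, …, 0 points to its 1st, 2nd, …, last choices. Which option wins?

D

Borda scores:
  A: 9·2 + 8·2 + 3·1 = 37
  B: 9·1 + 8·0 + 3·2 = 15
  C: 9·0 + 8·1 + 3·3 = 17
  D: 9·3 + 8·3 + 3·0 = 51
D has the highest total.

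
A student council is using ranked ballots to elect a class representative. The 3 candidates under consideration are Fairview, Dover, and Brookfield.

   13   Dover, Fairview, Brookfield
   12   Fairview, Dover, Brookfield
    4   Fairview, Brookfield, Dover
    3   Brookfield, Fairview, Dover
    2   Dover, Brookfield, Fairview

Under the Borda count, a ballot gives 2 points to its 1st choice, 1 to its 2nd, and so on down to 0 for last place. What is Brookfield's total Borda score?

Borda scores:
  Fairview: 13·1 + 12·2 + 4·2 + 3·1 + 2·0 = 48
  Dover: 13·2 + 12·1 + 4·0 + 3·0 + 2·2 = 42
  Brookfield: 13·0 + 12·0 + 4·1 + 3·2 + 2·1 = 12

12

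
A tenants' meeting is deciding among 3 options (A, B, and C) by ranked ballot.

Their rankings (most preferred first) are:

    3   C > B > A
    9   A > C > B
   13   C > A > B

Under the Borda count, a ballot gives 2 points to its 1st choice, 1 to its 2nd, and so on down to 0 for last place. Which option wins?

Borda scores:
  A: 3·0 + 9·2 + 13·1 = 31
  B: 3·1 + 9·0 + 13·0 = 3
  C: 3·2 + 9·1 + 13·2 = 41
C has the highest total.

C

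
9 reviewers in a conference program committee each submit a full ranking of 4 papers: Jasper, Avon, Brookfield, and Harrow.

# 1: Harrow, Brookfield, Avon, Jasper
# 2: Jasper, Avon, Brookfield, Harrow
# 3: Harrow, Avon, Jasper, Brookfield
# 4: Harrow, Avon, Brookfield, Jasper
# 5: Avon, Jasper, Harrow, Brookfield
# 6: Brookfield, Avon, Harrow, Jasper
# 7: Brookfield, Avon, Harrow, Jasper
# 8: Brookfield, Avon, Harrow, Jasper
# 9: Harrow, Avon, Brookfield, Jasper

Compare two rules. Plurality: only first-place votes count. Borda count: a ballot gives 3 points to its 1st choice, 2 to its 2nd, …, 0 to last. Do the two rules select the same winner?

No

Plurality first-place counts: Jasper 1, Avon 1, Brookfield 3, Harrow 4 → Harrow.
Borda totals: Jasper 6, Avon 18, Brookfield 14, Harrow 16 → Avon.
The two rules disagree: plurality picks Harrow, Borda picks Avon.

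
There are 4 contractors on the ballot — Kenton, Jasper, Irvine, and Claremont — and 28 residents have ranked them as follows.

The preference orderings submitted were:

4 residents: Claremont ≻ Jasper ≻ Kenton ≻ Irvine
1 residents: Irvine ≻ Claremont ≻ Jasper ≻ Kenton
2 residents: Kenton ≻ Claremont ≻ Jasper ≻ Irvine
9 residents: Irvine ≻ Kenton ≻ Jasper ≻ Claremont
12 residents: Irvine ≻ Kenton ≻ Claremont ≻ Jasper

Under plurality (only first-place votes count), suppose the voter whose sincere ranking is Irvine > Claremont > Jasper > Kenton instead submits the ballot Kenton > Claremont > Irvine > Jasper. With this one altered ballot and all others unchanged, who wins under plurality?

First-place totals with the altered ballot: Kenton 3, Jasper 0, Irvine 21, Claremont 4.
The winner is unchanged: still Irvine.

Irvine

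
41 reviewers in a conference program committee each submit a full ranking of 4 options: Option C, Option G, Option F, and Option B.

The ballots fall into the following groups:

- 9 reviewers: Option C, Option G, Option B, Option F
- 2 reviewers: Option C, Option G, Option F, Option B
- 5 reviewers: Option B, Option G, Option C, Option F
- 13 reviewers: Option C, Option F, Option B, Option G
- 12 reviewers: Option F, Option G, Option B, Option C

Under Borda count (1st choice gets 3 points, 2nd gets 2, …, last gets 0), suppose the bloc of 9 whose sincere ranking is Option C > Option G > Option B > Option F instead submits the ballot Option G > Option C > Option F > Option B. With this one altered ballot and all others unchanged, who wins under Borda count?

Option F

Borda totals with the altered ballot: Option C 68, Option G 65, Option F 73, Option B 40.
The switch changes the winner from Option C to Option F.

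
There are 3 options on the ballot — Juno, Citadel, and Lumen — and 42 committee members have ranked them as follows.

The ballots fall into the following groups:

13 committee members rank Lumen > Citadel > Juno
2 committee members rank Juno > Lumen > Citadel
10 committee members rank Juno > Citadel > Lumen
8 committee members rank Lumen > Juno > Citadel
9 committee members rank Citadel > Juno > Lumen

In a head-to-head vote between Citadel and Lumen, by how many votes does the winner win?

Ballots ranking Citadel above Lumen: 10+9 = 19.
Ballots ranking Lumen above Citadel: 13+2+8 = 23.
Lumen wins 23–19, a margin of 4.

4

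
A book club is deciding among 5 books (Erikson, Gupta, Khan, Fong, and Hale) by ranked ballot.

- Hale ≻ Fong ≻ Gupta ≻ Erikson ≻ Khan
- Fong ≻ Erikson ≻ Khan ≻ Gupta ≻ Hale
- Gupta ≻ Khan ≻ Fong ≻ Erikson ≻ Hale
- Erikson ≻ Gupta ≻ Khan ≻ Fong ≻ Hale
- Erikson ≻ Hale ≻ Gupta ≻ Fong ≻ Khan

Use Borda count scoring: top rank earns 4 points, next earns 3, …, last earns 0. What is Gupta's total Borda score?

12

Borda scores:
  Erikson: 1 + 3 + 1 + 4 + 4 = 13
  Gupta: 2 + 1 + 4 + 3 + 2 = 12
  Khan: 0 + 2 + 3 + 2 + 0 = 7
  Fong: 3 + 4 + 2 + 1 + 1 = 11
  Hale: 4 + 0 + 0 + 0 + 3 = 7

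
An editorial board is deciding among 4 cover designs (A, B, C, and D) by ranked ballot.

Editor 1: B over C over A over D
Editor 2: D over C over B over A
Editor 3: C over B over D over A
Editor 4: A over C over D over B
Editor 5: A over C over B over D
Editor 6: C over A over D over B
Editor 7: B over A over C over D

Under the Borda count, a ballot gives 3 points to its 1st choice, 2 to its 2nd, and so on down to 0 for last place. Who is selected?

C

Borda scores:
  A: 1 + 0 + 0 + 3 + 3 + 2 + 2 = 11
  B: 3 + 1 + 2 + 0 + 1 + 0 + 3 = 10
  C: 2 + 2 + 3 + 2 + 2 + 3 + 1 = 15
  D: 0 + 3 + 1 + 1 + 0 + 1 + 0 = 6
C has the highest total.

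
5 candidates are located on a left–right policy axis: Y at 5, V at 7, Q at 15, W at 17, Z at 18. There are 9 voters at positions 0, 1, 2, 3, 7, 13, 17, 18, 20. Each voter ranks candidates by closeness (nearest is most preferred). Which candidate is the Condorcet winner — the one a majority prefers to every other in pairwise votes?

V

With single-peaked preferences on a line, the Condorcet winner is the candidate closest to the median voter.
The median voter (position 7) is closest to V at 7.
Check: V vs Q — voters closer to V: 5 of 9.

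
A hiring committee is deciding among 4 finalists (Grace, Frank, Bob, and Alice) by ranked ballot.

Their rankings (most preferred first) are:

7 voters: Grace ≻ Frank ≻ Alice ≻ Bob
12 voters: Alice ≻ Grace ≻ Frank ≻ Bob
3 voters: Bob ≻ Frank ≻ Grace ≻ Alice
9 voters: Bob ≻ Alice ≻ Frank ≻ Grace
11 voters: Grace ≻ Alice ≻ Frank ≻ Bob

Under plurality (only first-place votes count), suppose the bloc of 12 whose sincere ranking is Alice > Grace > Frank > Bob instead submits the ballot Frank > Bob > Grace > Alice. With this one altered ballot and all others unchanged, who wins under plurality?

First-place totals with the altered ballot: Grace 18, Frank 12, Bob 12, Alice 0.
The winner is unchanged: still Grace.

Grace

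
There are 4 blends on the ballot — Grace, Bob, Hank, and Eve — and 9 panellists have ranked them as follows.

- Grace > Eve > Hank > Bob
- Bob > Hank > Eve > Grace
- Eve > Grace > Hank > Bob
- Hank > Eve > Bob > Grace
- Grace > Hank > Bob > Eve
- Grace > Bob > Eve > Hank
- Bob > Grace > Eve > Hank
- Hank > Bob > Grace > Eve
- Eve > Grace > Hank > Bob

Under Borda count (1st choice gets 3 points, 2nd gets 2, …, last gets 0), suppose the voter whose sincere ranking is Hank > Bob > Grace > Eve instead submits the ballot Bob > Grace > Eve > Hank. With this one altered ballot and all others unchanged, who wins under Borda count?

Grace

Borda totals with the altered ballot: Grace 17, Bob 13, Hank 10, Eve 14.
The winner is unchanged: still Grace.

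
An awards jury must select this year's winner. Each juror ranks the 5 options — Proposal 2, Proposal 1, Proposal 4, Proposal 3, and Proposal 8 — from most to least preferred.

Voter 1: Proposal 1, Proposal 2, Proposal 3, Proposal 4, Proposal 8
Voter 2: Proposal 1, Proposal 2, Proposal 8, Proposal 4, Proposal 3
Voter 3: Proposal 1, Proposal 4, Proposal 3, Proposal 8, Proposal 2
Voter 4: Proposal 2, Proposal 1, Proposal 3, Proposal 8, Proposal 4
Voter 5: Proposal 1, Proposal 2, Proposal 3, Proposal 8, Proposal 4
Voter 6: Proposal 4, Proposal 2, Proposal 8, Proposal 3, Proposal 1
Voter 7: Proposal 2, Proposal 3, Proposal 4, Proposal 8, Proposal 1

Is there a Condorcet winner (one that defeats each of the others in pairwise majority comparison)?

Yes

Head-to-head results (7 voters total):
Proposal 2 vs Proposal 1: Proposal 1 wins 4–3.
Proposal 2 vs Proposal 4: Proposal 2 wins 5–2.
Proposal 2 vs Proposal 3: Proposal 2 wins 6–1.
Proposal 2 vs Proposal 8: Proposal 2 wins 6–1.
Proposal 1 vs Proposal 4: Proposal 1 wins 5–2.
Proposal 1 vs Proposal 3: Proposal 1 wins 5–2.
Proposal 1 vs Proposal 8: Proposal 1 wins 5–2.
Proposal 4 vs Proposal 3: Proposal 3 wins 4–3.
Proposal 4 vs Proposal 8: Proposal 4 wins 4–3.
Proposal 3 vs Proposal 8: Proposal 3 wins 5–2.
Proposal 1 beats each rival — Proposal 2 (4–3), Proposal 4 (5–2), Proposal 3 (5–2), Proposal 8 (5–2) — so Proposal 1 is the Condorcet winner.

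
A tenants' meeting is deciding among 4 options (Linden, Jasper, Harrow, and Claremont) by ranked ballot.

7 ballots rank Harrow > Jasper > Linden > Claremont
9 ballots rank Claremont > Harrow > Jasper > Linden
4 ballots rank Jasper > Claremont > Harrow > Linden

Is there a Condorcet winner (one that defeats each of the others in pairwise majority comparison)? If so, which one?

Head-to-head results (20 voters total):
Linden vs Jasper: Jasper wins 20–0.
Linden vs Harrow: Harrow wins 20–0.
Linden vs Claremont: Claremont wins 13–7.
Jasper vs Harrow: Harrow wins 16–4.
Jasper vs Claremont: Jasper wins 11–9.
Harrow vs Claremont: Claremont wins 13–7.
No candidate beats all others: Jasper beats Claremont beats Harrow beats Jasper, a majority cycle.

No Condorcet winner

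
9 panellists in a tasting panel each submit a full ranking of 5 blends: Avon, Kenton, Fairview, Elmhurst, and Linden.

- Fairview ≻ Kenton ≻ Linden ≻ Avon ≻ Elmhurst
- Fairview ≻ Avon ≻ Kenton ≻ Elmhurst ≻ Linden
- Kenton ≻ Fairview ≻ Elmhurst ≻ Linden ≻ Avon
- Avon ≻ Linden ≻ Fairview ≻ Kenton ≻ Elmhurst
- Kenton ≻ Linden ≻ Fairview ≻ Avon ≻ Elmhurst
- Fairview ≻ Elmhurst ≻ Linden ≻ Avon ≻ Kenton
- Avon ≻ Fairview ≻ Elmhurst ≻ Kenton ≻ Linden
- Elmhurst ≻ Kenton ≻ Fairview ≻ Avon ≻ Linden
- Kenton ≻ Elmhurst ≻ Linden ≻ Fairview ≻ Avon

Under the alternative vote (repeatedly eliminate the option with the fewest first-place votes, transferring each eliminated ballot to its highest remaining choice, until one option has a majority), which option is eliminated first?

Linden

Round 1: Kenton 3, Fairview 3, Avon 2, Elmhurst 1, Linden 0. Linden has the fewest and is eliminated.
Round 2: Kenton 3, Fairview 3, Avon 2, Elmhurst 1. Elmhurst has the fewest and is eliminated.
Round 3: Kenton 4, Fairview 3, Avon 2. Avon has the fewest and is eliminated.
Round 4: Fairview 5, Kenton 4. Fairview has a majority.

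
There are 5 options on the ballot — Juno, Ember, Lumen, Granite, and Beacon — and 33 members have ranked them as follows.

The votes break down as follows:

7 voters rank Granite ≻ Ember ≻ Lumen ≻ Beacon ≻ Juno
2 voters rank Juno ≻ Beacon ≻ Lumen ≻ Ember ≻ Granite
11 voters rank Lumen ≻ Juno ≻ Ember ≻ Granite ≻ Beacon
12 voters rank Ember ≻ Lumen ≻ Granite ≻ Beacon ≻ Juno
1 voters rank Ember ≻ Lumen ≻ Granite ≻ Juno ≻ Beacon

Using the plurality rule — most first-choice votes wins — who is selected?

Ember

First-place vote totals:
  Juno: 2
  Ember: 13
  Lumen: 11
  Granite: 7
  Beacon: 0
Ember has the most first-place votes.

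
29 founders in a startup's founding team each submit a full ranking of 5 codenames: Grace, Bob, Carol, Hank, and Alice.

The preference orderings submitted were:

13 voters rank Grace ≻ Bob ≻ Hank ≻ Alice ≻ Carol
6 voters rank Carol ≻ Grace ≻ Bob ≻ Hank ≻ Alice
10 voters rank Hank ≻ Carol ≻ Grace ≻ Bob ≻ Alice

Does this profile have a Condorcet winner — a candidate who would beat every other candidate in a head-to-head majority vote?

Head-to-head results (29 voters total):
Grace vs Bob: Grace wins 29–0.
Grace vs Carol: Carol wins 16–13.
Grace vs Hank: Grace wins 19–10.
Grace vs Alice: Grace wins 29–0.
Bob vs Carol: Carol wins 16–13.
Bob vs Hank: Bob wins 19–10.
Bob vs Alice: Bob wins 29–0.
Carol vs Hank: Hank wins 23–6.
Carol vs Alice: Carol wins 16–13.
Hank vs Alice: Hank wins 29–0.
No candidate beats all others: Grace beats Hank beats Carol beats Grace, a majority cycle.

No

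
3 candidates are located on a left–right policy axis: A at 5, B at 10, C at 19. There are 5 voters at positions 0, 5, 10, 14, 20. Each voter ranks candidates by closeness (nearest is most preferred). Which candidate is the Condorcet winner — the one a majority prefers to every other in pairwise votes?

With single-peaked preferences on a line, the Condorcet winner is the candidate closest to the median voter.
The median voter (position 10) is closest to B at 10.
Check: B vs C — voters closer to B: 4 of 5.

B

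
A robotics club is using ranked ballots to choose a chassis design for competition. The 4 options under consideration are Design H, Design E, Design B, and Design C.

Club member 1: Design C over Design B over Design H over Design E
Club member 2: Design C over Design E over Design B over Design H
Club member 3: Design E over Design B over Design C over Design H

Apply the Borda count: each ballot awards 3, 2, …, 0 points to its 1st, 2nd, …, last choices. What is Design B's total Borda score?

5

Borda scores:
  Design H: 1 + 0 + 0 = 1
  Design E: 0 + 2 + 3 = 5
  Design B: 2 + 1 + 2 = 5
  Design C: 3 + 3 + 1 = 7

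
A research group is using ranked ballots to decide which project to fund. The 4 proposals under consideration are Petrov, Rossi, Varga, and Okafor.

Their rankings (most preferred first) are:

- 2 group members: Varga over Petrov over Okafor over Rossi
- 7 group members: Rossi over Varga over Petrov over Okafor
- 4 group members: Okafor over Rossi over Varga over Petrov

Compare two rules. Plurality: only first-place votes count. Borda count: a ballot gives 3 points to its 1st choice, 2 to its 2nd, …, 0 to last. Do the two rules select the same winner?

Yes

Plurality first-place counts: Petrov 0, Rossi 7, Varga 2, Okafor 4 → Rossi.
Borda totals: Petrov 11, Rossi 29, Varga 24, Okafor 14 → Rossi.
The two rules agree on Rossi.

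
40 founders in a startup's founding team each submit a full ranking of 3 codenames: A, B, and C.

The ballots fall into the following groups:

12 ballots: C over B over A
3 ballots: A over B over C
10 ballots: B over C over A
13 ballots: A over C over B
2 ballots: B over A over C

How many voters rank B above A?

Ballots ranking B above A: 12+10+2 = 24.
Ballots ranking A above B: 3+13 = 16.
So 24 of 40 voters prefer B to A.

24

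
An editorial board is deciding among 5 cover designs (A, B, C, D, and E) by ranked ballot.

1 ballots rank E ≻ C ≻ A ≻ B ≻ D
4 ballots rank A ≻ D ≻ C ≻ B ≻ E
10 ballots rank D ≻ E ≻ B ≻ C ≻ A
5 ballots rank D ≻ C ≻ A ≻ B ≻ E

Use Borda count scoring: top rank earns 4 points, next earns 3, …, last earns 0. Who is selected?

D

Borda scores:
  A: 2 + 4·4 + 10·0 + 5·2 = 28
  B: 1 + 4·1 + 10·2 + 5·1 = 30
  C: 3 + 4·2 + 10·1 + 5·3 = 36
  D: 0 + 4·3 + 10·4 + 5·4 = 72
  E: 4 + 4·0 + 10·3 + 5·0 = 34
D has the highest total.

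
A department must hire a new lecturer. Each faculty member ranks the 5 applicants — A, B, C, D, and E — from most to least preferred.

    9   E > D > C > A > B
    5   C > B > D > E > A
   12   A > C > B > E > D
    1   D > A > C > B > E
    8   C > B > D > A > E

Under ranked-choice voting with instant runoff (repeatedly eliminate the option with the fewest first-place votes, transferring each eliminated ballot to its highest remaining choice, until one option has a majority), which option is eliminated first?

Round 1: C 13, A 12, E 9, D 1, B 0. B has the fewest and is eliminated.
Round 2: C 13, A 12, E 9, D 1. D has the fewest and is eliminated.
Round 3: A 13, C 13, E 9. E has the fewest and is eliminated.
Round 4: C 22, A 13. C has a majority.

B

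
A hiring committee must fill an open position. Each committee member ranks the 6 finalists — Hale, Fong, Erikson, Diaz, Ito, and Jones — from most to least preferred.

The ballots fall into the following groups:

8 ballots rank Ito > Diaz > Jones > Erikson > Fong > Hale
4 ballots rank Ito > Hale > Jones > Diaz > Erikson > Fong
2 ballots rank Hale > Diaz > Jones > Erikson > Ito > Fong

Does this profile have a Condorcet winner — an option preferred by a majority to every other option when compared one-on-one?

Yes

Head-to-head results (14 voters total):
Hale vs Fong: Fong wins 8–6.
Hale vs Erikson: Erikson wins 8–6.
Hale vs Diaz: Diaz wins 8–6.
Hale vs Ito: Ito wins 12–2.
Hale vs Jones: Jones wins 8–6.
Fong vs Erikson: Erikson wins 14–0.
Fong vs Diaz: Diaz wins 14–0.
Fong vs Ito: Ito wins 14–0.
Fong vs Jones: Jones wins 14–0.
Erikson vs Diaz: Diaz wins 14–0.
Erikson vs Ito: Ito wins 12–2.
Erikson vs Jones: Jones wins 14–0.
Diaz vs Ito: Ito wins 12–2.
Diaz vs Jones: Diaz wins 10–4.
Ito vs Jones: Ito wins 12–2.
Ito beats each rival — Hale (12–2), Fong (14–0), Erikson (12–2), Diaz (12–2), Jones (12–2) — so Ito is the Condorcet winner.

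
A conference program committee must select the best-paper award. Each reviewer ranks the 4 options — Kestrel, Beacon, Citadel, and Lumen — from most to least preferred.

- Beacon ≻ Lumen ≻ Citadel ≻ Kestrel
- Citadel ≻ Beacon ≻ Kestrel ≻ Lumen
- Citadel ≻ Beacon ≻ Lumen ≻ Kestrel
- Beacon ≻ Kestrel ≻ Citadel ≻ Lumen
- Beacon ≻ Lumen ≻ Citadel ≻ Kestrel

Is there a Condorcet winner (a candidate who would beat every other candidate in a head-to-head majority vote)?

Head-to-head results (5 voters total):
Kestrel vs Beacon: Beacon wins 5–0.
Kestrel vs Citadel: Citadel wins 4–1.
Kestrel vs Lumen: Lumen wins 3–2.
Beacon vs Citadel: Beacon wins 3–2.
Beacon vs Lumen: Beacon wins 5–0.
Citadel vs Lumen: Citadel wins 3–2.
Beacon beats each rival — Kestrel (5–0), Citadel (3–2), Lumen (5–0) — so Beacon is the Condorcet winner.

Yes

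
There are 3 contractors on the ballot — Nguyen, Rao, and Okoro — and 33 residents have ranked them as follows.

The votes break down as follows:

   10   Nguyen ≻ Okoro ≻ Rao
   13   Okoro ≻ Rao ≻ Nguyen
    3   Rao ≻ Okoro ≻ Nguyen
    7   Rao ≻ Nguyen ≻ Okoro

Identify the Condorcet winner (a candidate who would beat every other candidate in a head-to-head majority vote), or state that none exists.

No Condorcet winner

Head-to-head results (33 voters total):
Nguyen vs Rao: Rao wins 23–10.
Nguyen vs Okoro: Nguyen wins 17–16.
Rao vs Okoro: Okoro wins 23–10.
No candidate beats all others: Nguyen beats Okoro beats Rao beats Nguyen, a majority cycle.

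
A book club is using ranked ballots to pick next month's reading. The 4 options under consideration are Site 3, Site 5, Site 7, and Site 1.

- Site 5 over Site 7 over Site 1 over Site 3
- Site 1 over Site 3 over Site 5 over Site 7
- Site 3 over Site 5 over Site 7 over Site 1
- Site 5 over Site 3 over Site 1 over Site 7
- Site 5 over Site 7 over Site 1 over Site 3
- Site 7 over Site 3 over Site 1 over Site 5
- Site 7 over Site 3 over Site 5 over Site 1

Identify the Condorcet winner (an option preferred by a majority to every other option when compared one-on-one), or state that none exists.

No Condorcet winner

Head-to-head results (7 voters total):
Site 3 vs Site 5: Site 3 wins 4–3.
Site 3 vs Site 7: Site 7 wins 4–3.
Site 3 vs Site 1: Site 3 wins 4–3.
Site 5 vs Site 7: Site 5 wins 5–2.
Site 5 vs Site 1: Site 5 wins 5–2.
Site 7 vs Site 1: Site 7 wins 5–2.
No candidate beats all others: Site 3 beats Site 5 beats Site 7 beats Site 3, a majority cycle.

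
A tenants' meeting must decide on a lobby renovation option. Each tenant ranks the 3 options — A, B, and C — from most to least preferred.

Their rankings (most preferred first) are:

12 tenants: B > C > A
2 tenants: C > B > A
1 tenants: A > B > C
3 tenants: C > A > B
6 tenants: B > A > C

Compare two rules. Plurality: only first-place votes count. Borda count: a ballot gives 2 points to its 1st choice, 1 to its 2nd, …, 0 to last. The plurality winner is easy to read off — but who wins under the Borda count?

B

Plurality first-place counts: A 1, B 18, C 5 → B.
Borda totals: A 11, B 39, C 22 → B.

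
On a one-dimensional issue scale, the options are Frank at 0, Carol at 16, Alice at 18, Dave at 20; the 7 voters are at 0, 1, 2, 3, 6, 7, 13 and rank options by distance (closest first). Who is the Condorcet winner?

With single-peaked preferences on a line, the Condorcet winner is the candidate closest to the median voter.
The median voter (position 3) is closest to Frank at 0.
Check: Frank vs Carol — voters closer to Frank: 6 of 7.

Frank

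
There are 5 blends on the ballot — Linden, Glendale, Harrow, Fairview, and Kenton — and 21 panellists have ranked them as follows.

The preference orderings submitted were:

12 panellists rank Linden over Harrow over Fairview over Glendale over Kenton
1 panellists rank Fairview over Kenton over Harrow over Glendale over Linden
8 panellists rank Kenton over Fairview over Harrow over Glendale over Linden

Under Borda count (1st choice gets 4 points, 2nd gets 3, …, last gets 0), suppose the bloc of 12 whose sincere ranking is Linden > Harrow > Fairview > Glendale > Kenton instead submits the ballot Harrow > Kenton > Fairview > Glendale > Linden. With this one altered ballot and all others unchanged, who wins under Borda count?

Kenton

Borda totals with the altered ballot: Linden 0, Glendale 21, Harrow 66, Fairview 52, Kenton 71.
The switch changes the winner from Harrow to Kenton.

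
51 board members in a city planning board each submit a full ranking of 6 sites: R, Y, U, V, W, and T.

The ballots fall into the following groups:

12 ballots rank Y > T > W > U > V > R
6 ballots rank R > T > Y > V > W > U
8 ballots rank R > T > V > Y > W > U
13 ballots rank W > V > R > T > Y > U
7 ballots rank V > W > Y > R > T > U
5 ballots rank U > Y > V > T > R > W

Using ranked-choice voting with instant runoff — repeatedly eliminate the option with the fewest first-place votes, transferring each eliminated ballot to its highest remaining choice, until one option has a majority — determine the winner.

Y

Round 1: R 14, W 13, Y 12, V 7, U 5, T 0. T has the fewest and is eliminated.
Round 2: R 14, W 13, Y 12, V 7, U 5. U has the fewest and is eliminated.
Round 3: Y 17, R 14, W 13, V 7. V has the fewest and is eliminated.
Round 4: W 20, Y 17, R 14. R has the fewest and is eliminated.
Round 5: Y 31, W 20. Y has a majority.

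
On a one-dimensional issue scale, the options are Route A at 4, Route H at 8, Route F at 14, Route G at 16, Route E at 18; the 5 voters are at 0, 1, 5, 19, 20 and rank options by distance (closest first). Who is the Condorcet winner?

With single-peaked preferences on a line, the Condorcet winner is the candidate closest to the median voter.
The median voter (position 5) is closest to Route A at 4.
Check: Route A vs Route E — voters closer to Route A: 3 of 5.

Route A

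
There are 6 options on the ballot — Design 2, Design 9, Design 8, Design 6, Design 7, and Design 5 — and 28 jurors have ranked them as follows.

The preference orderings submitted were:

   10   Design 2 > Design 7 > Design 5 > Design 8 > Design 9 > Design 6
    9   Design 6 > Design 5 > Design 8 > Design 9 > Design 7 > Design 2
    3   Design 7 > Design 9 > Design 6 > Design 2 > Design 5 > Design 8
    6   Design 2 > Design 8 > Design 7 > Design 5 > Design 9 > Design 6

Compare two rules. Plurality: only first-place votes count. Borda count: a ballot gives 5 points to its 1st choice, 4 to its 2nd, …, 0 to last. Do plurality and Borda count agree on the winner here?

Plurality first-place counts: Design 2 16, Design 9 0, Design 8 0, Design 6 9, Design 7 3, Design 5 0 → Design 2.
Borda totals: Design 2 86, Design 9 46, Design 8 71, Design 6 54, Design 7 82, Design 5 81 → Design 2.
The two rules agree on Design 2.

Yes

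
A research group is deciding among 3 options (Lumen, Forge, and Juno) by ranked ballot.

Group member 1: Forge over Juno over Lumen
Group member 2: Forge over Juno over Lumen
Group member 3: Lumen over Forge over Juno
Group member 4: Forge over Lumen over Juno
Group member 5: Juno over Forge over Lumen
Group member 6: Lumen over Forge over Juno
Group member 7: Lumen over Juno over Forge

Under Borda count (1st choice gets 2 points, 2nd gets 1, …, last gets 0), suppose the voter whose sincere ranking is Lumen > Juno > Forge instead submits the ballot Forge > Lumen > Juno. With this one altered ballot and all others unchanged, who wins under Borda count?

Borda totals with the altered ballot: Lumen 6, Forge 11, Juno 4.
The winner is unchanged: still Forge.

Forge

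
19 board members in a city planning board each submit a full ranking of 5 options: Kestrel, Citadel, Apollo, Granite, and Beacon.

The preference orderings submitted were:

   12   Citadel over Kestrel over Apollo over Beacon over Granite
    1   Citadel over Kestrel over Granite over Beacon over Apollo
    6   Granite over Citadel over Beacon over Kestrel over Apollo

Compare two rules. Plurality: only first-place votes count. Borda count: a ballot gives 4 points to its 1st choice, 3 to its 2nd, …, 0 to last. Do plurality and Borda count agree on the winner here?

Yes

Plurality first-place counts: Kestrel 0, Citadel 13, Apollo 0, Granite 6, Beacon 0 → Citadel.
Borda totals: Kestrel 45, Citadel 70, Apollo 24, Granite 26, Beacon 25 → Citadel.
The two rules agree on Citadel.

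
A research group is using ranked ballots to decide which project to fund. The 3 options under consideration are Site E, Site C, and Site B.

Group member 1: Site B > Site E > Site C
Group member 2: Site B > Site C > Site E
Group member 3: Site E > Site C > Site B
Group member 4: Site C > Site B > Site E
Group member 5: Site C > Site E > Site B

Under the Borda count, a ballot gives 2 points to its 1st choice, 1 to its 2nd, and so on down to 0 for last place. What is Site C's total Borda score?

6

Borda scores:
  Site E: 1 + 0 + 2 + 0 + 1 = 4
  Site C: 0 + 1 + 1 + 2 + 2 = 6
  Site B: 2 + 2 + 0 + 1 + 0 = 5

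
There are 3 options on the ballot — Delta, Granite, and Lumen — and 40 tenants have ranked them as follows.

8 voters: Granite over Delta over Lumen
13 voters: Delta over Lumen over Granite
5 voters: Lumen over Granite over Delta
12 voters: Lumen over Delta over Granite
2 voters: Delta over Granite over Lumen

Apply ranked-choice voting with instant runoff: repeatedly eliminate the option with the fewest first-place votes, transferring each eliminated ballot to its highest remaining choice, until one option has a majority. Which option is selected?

Round 1: Lumen 17, Delta 15, Granite 8. Granite has the fewest and is eliminated.
Round 2: Delta 23, Lumen 17. Delta has a majority.

Delta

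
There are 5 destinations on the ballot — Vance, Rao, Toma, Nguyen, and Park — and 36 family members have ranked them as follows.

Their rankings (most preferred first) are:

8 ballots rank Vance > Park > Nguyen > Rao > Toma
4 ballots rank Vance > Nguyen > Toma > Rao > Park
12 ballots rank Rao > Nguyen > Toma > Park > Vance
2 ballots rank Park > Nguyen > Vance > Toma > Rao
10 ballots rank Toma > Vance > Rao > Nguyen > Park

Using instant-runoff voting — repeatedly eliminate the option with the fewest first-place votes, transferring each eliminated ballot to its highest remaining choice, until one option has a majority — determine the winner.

Vance

Round 1: Vance 12, Rao 12, Toma 10, Park 2, Nguyen 0. Nguyen has the fewest and is eliminated.
Round 2: Vance 12, Rao 12, Toma 10, Park 2. Park has the fewest and is eliminated.
Round 3: Vance 14, Rao 12, Toma 10. Toma has the fewest and is eliminated.
Round 4: Vance 24, Rao 12. Vance has a majority.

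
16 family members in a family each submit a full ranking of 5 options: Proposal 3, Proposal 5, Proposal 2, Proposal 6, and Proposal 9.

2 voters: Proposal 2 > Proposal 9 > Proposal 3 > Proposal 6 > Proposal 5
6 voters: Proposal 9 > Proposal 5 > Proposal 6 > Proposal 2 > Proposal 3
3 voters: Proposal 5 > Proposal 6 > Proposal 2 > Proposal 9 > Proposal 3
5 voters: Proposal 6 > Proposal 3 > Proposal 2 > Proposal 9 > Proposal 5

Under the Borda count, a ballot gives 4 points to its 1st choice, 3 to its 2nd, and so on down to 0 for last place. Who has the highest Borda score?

Borda scores:
  Proposal 3: 2·2 + 6·0 + 3·0 + 5·3 = 19
  Proposal 5: 2·0 + 6·3 + 3·4 + 5·0 = 30
  Proposal 2: 2·4 + 6·1 + 3·2 + 5·2 = 30
  Proposal 6: 2·1 + 6·2 + 3·3 + 5·4 = 43
  Proposal 9: 2·3 + 6·4 + 3·1 + 5·1 = 38
Proposal 6 has the highest total.

Proposal 6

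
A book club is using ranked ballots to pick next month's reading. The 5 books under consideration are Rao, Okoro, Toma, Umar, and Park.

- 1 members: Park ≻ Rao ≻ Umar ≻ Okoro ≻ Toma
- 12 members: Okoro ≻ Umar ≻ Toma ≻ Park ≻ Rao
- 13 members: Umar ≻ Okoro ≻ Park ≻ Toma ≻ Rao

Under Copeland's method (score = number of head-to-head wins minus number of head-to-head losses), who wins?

Umar

Pairwise results:
  Rao vs Okoro: Okoro wins 25–1.
  Rao vs Toma: Toma wins 25–1.
  Rao vs Umar: Umar wins 25–1.
  Rao vs Park: Park wins 26–0.
  Okoro vs Toma: Okoro wins 26–0.
  Okoro vs Umar: Umar wins 14–12.
  Okoro vs Park: Okoro wins 25–1.
  Toma vs Umar: Umar wins 26–0.
  Toma vs Park: Park wins 14–12.
  Umar vs Park: Umar wins 25–1.
Copeland scores (wins − losses):
  Rao: 0 − 4 = -4
  Okoro: 3 − 1 = 2
  Toma: 1 − 3 = -2
  Umar: 4 − 0 = 4
  Park: 2 − 2 = 0
Umar has the best Copeland score.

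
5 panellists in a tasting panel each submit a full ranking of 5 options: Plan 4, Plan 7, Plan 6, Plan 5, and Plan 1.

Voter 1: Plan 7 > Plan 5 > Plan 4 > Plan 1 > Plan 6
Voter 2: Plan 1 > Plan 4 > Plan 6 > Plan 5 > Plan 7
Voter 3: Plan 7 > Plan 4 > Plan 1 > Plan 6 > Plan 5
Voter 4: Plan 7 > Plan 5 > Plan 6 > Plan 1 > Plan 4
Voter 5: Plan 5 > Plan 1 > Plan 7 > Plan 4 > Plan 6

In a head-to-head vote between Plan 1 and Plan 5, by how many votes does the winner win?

1

Ballots ranking Plan 1 above Plan 5: 2.
Ballots ranking Plan 5 above Plan 1: 3.
Plan 5 wins 3–2, a margin of 1.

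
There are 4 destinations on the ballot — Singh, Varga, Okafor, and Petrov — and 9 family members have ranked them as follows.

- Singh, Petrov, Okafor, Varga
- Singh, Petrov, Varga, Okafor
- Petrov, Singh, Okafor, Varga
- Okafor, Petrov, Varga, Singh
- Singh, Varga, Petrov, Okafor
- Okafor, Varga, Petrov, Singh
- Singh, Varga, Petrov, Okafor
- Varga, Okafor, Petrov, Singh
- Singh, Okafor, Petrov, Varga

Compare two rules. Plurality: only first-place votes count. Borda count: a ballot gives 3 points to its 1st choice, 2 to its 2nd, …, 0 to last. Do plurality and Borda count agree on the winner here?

Yes

Plurality first-place counts: Singh 5, Varga 1, Okafor 2, Petrov 1 → Singh.
Borda totals: Singh 17, Varga 11, Okafor 12, Petrov 14 → Singh.
The two rules agree on Singh.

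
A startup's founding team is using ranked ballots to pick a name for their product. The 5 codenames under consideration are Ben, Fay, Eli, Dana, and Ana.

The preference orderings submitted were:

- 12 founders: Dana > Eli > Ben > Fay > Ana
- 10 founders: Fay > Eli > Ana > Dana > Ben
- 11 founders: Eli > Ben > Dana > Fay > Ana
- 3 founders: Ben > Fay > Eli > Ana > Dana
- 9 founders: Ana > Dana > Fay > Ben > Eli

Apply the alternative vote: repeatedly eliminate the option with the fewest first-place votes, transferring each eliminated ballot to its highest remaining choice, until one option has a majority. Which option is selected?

Round 1: Dana 12, Eli 11, Fay 10, Ana 9, Ben 3. Ben has the fewest and is eliminated.
Round 2: Fay 13, Dana 12, Eli 11, Ana 9. Ana has the fewest and is eliminated.
Round 3: Dana 21, Fay 13, Eli 11. Eli has the fewest and is eliminated.
Round 4: Dana 32, Fay 13. Dana has a majority.

Dana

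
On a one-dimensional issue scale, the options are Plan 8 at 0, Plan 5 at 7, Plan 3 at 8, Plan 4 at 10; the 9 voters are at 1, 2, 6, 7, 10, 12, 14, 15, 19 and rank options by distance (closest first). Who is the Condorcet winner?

With single-peaked preferences on a line, the Condorcet winner is the candidate closest to the median voter.
The median voter (position 10) is closest to Plan 4 at 10.
Check: Plan 4 vs Plan 5 — voters closer to Plan 4: 5 of 9.

Plan 4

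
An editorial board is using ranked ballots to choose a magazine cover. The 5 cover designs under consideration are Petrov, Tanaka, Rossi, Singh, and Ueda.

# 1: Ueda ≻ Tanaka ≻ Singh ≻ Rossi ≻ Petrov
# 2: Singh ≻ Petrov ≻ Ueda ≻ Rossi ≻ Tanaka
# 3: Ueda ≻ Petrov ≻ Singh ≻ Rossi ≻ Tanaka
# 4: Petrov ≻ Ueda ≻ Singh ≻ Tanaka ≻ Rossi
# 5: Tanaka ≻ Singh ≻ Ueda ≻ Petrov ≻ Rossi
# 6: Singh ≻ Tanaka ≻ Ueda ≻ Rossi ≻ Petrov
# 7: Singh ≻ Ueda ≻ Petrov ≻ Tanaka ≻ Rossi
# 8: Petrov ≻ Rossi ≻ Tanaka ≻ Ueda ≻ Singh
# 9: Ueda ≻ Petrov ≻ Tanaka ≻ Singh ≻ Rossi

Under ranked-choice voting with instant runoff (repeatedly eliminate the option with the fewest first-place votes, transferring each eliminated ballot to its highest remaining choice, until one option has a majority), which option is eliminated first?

Rossi

Round 1: Singh 3, Ueda 3, Petrov 2, Tanaka 1, Rossi 0. Rossi has the fewest and is eliminated.
Round 2: Singh 3, Ueda 3, Petrov 2, Tanaka 1. Tanaka has the fewest and is eliminated.
Round 3: Singh 4, Ueda 3, Petrov 2. Petrov has the fewest and is eliminated.
Round 4: Ueda 5, Singh 4. Ueda has a majority.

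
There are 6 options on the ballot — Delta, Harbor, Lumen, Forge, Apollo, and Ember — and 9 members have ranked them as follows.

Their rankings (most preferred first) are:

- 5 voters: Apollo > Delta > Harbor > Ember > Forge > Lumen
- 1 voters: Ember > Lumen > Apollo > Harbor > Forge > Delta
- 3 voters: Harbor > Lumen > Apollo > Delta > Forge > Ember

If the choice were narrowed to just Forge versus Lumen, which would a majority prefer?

Forge

Ballots ranking Forge above Lumen: 5.
Ballots ranking Lumen above Forge: 1+3 = 4.
Forge wins the head-to-head, 5–4.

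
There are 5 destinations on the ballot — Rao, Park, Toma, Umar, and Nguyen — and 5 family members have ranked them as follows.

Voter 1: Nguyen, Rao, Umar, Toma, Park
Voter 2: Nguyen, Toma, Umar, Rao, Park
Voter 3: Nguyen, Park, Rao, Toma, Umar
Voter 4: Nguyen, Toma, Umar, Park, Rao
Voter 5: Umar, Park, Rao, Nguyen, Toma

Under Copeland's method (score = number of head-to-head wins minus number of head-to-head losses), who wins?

Nguyen

Pairwise results:
  Rao vs Park: Park wins 3–2.
  Rao vs Toma: Rao wins 3–2.
  Rao vs Umar: Umar wins 3–2.
  Rao vs Nguyen: Nguyen wins 4–1.
  Park vs Toma: Toma wins 3–2.
  Park vs Umar: Umar wins 4–1.
  Park vs Nguyen: Nguyen wins 4–1.
  Toma vs Umar: Toma wins 3–2.
  Toma vs Nguyen: Nguyen wins 5–0.
  Umar vs Nguyen: Nguyen wins 4–1.
Copeland scores (wins − losses):
  Rao: 1 − 3 = -2
  Park: 1 − 3 = -2
  Toma: 2 − 2 = 0
  Umar: 2 − 2 = 0
  Nguyen: 4 − 0 = 4
Nguyen has the best Copeland score.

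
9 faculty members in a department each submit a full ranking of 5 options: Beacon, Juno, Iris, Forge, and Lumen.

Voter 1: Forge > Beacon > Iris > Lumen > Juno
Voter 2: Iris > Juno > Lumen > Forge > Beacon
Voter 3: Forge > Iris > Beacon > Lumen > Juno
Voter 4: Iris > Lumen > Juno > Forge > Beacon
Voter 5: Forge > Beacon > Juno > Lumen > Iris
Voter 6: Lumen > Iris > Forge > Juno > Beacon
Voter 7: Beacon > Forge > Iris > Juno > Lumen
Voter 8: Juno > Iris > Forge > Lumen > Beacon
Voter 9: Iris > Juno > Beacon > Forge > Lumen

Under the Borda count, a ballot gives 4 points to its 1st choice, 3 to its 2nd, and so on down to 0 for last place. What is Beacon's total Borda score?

Borda scores:
  Beacon: 3 + 0 + 2 + 0 + 3 + 0 + 4 + 0 + 2 = 14
  Juno: 0 + 3 + 0 + 2 + 2 + 1 + 1 + 4 + 3 = 16
  Iris: 2 + 4 + 3 + 4 + 0 + 3 + 2 + 3 + 4 = 25
  Forge: 4 + 1 + 4 + 1 + 4 + 2 + 3 + 2 + 1 = 22
  Lumen: 1 + 2 + 1 + 3 + 1 + 4 + 0 + 1 + 0 = 13

14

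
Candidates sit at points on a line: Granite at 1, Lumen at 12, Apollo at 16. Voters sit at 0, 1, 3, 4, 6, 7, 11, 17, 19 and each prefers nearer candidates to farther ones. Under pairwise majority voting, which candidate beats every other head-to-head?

With single-peaked preferences on a line, the Condorcet winner is the candidate closest to the median voter.
The median voter (position 6) is closest to Granite at 1.
Check: Granite vs Lumen — voters closer to Granite: 5 of 9.

Granite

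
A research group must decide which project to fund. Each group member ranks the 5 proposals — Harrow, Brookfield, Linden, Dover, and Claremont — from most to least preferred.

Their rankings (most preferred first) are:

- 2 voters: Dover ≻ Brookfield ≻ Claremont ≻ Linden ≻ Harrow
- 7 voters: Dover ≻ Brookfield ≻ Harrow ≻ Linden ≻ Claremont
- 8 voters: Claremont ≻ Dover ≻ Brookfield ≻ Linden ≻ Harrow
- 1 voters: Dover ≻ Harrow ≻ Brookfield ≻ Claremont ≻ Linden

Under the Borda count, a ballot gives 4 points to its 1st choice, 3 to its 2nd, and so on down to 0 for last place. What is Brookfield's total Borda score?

Borda scores:
  Harrow: 2·0 + 7·2 + 8·0 + 3 = 17
  Brookfield: 2·3 + 7·3 + 8·2 + 2 = 45
  Linden: 2·1 + 7·1 + 8·1 + 0 = 17
  Dover: 2·4 + 7·4 + 8·3 + 4 = 64
  Claremont: 2·2 + 7·0 + 8·4 + 1 = 37

45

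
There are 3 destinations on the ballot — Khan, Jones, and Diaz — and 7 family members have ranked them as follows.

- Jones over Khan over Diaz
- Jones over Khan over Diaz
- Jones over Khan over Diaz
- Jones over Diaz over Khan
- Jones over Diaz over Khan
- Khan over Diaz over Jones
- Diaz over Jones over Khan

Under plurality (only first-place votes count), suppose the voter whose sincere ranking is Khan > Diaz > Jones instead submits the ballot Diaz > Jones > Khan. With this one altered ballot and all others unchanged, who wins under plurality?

First-place totals with the altered ballot: Khan 0, Jones 5, Diaz 2.
The winner is unchanged: still Jones.

Jones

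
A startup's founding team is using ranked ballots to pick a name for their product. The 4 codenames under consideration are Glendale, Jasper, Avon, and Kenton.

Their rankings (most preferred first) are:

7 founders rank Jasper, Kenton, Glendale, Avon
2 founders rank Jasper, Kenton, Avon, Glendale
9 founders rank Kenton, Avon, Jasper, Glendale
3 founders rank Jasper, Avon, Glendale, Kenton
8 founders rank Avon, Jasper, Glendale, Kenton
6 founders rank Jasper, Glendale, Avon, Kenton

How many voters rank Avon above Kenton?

Ballots ranking Avon above Kenton: 3+8+6 = 17.
Ballots ranking Kenton above Avon: 7+2+9 = 18.
So 17 of 35 voters prefer Avon to Kenton.

17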